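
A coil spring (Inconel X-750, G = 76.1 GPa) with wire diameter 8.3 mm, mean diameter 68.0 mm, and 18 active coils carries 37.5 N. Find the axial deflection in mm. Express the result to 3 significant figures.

4.70 mm

k = Gd⁴/(8D³N_a) = (76.1×10³)(8.3⁴)/(8·68.0³·18) = 7.9764 N/mm
δ = F/k = 37.5 / 7.9764 = 4.7014 mm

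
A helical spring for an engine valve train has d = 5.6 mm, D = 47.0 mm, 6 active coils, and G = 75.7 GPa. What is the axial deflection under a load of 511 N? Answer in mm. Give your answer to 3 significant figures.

34.2 mm

k = Gd⁴/(8D³N_a) = (75.7×10³)(5.6⁴)/(8·47.0³·6) = 14.939 N/mm
δ = F/k = 511 / 14.939 = 34.206 mm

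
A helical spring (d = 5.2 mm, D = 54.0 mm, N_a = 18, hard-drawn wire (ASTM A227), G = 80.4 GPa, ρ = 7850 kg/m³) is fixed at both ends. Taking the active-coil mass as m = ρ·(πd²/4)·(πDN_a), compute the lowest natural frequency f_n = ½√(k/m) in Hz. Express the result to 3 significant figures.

k = Gd⁴/(8D³N_a) = (80.4×10³)(5.2⁴)/(8·54.0³·18) = 2.5925 N/mm = 2592.5 N/m
Wire length L = πDN_a = π·54.0·18 = 3053.6 mm
m = ρ·(πd²/4)·L = 7850 × 21.237×10⁻⁶ m² × 3.0536 m = 0.50908 kg
f_n = ½√(k/m) = 0.5·√(2592.5/0.50908) = 0.5·√(5092.6) = 35.681 Hz

35.7 Hz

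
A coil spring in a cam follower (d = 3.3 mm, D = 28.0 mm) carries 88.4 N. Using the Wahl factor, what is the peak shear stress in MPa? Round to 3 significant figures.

Spring index C = D/d = 28.0/3.3 = 8.4848
K_W = (4C−1)/(4C−4) + 0.615/C = 32.939/29.939 + 0.0725 = 1.1727
τ₀ = 8FD/(πd³) = 8·88.4·28.0/(π·3.3³) = 19801.6/112.9 = 175.39 MPa
τ_max = K·τ₀ = 1.1727 × 175.39 = 205.68 MPa

206 MPa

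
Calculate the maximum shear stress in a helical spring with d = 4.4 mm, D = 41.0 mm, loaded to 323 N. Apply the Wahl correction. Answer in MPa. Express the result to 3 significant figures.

458 MPa

Spring index C = D/d = 41.0/4.4 = 9.3182
K_W = (4C−1)/(4C−4) + 0.615/C = 36.273/33.273 + 0.0660 = 1.1562
τ₀ = 8FD/(πd³) = 8·323·41.0/(π·4.4³) = 105944/267.61 = 395.88 MPa
τ_max = K·τ₀ = 1.1562 × 395.88 = 457.71 MPa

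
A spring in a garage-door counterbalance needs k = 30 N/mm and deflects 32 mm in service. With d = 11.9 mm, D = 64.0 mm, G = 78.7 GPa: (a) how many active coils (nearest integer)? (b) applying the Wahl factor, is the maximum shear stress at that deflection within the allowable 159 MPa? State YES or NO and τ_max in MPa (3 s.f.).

N_a = Gd⁴/(8D³k) = (78.7×10³)(11.9⁴)/(8·64.0³·30) = 25.08 → N_a = 25
Actual rate k = Gd⁴/(8D³·25) = 30.102 N/mm
Working load F = kδ = 30.102·32 = 963.26 N
C = 64.0/11.9 = 5.3782; K_W = (4C−1)/(4C−4)+0.615/C = 1.2857
τ_max = K_W·8FD/(πd³) = 1.2857·93.158 = 119.77 MPa
τ_max ≤ 159 MPa → acceptable

(a) 25 coils; (b) YES, τ_max = 120 MPa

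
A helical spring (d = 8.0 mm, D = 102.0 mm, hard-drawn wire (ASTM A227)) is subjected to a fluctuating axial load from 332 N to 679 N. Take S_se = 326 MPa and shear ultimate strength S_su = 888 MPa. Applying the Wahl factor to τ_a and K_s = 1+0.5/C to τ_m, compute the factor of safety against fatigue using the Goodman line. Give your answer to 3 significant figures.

1.67

C = D/d = 102.0/8.0 = 12.7500; K_W = (4C−1)/(4C−4)+0.615/C = 1.1121; K_s = 1+0.5/C = 1.0392
F_a = (F_max−F_min)/2 = 173.5 N; F_m = (F_max+F_min)/2 = 505.5 N
τ_a = K_W·8F_aD/(πd³) = 1.1121 × 88.018 = 97.881 MPa
τ_m = K_s·8F_mD/(πd³) = 1.0392 × 256.44 = 266.5 MPa
Goodman: 1/n_f = τ_a/S_se + τ_m/S_su = 97.881/326 + 266.5/888 = 0.30025 + 0.30011 = 0.60036
n_f = 1/0.60036 = 1.666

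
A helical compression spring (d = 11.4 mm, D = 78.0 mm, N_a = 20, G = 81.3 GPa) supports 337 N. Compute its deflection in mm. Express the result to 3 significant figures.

k = Gd⁴/(8D³N_a) = (81.3×10³)(11.4⁴)/(8·78.0³·20) = 18.084 N/mm
δ = F/k = 337 / 18.084 = 18.635 mm

18.6 mm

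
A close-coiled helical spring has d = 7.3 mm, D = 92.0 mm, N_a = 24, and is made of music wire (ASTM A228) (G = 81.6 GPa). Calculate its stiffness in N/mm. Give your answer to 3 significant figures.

1.55 N/mm

k = Gd⁴/(8D³N_a) = (81.6×10³ × 7.3⁴) / (8 × 92.0³ × 24)
  = 2.3173e+08 / 1.49508e+08 = 1.5499 N/mm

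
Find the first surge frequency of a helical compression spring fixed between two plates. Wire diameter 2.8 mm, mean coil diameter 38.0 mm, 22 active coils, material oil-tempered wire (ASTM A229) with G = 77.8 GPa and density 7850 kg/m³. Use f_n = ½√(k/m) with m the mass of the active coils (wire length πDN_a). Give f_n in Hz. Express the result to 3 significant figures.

31.2 Hz

k = Gd⁴/(8D³N_a) = (77.8×10³)(2.8⁴)/(8·38.0³·22) = 0.49516 N/mm = 495.16 N/m
Wire length L = πDN_a = π·38.0·22 = 2626.4 mm
m = ρ·(πd²/4)·L = 7850 × 6.1575×10⁻⁶ m² × 2.6264 m = 0.12695 kg
f_n = ½√(k/m) = 0.5·√(495.16/0.12695) = 0.5·√(3900.5) = 31.227 Hz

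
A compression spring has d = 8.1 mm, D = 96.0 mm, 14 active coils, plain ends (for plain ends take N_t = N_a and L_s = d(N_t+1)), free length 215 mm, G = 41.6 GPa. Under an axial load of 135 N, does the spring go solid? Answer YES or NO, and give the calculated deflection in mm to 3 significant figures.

NO, δ = 74.7 mm

k = Gd⁴/(8D³N_a) = (41.6×10³)(8.1⁴)/(8·96.0³·14) = 1.8072 N/mm
N_t = 14; L_s = 8.1·15 = 121.5 mm; δ_solid = L₀ − L_s = 215 − 121.5 = 93.5 mm
δ = F/k = 135/1.8072 = 74.702 mm
δ < δ_solid → spring does not go solid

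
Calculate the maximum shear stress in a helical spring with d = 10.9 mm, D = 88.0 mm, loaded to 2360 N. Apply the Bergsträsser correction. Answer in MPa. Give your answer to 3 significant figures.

478 MPa

Spring index C = D/d = 88.0/10.9 = 8.0734
K_B = (4C+2)/(4C−3) = 34.294/29.294 = 1.1707
τ₀ = 8FD/(πd³) = 8·2360·88.0/(π·10.9³) = 1.66144e+06/4068.5 = 408.37 MPa
τ_max = K·τ₀ = 1.1707 × 408.37 = 478.07 MPa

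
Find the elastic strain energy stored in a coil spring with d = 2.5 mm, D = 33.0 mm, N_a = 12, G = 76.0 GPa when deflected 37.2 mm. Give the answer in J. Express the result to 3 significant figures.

0.595 J

k = Gd⁴/(8D³N_a) = (76.0×10³)(2.5⁴)/(8·33.0³·12) = 0.86052 N/mm
U = ½kδ² = 0.5 × 0.86052 × 37.2² = 595.41 N·mm = 0.59541 J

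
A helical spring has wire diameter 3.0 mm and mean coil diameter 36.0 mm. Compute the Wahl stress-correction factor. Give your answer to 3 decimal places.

C = D/d = 36.0/3.0 = 12.0000
K_W = (4C−1)/(4C−4) + 0.615/C = 47.000/44.000 + 0.0512 = 1.1194

1.119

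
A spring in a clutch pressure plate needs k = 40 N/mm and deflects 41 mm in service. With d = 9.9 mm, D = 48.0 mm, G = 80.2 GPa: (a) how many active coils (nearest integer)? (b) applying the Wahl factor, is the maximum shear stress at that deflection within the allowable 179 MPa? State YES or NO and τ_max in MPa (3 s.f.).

N_a = Gd⁴/(8D³k) = (80.2×10³)(9.9⁴)/(8·48.0³·40) = 21.77 → N_a = 22
Actual rate k = Gd⁴/(8D³·22) = 39.58 N/mm
Working load F = kδ = 39.58·41 = 1622.8 N
C = 48.0/9.9 = 4.8485; K_W = (4C−1)/(4C−4)+0.615/C = 1.3217
τ_max = K_W·8FD/(πd³) = 1.3217·204.43 = 270.2 MPa
τ_max > 179 MPa → exceeds allowable

(a) 22 coils; (b) NO, τ_max = 270 MPa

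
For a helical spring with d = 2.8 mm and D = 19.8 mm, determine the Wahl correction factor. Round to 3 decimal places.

1.210

C = D/d = 19.8/2.8 = 7.0714
K_W = (4C−1)/(4C−4) + 0.615/C = 27.286/24.286 + 0.0870 = 1.2105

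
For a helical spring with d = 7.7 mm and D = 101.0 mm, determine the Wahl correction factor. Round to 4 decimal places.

1.1088

C = D/d = 101.0/7.7 = 13.1169
K_W = (4C−1)/(4C−4) + 0.615/C = 51.468/48.468 + 0.0469 = 1.1088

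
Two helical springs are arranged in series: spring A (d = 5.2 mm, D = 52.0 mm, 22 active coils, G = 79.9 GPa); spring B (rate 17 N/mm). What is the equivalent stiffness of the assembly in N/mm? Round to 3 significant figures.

2.07 N/mm

k_A = Gd⁴/(8D³N_a) = (79.9×10³)(5.2⁴)/(8·52.0³·22) = 2.3607 N/mm
Series: 1/k_eq = 1/2.3607 + 1/17 = 0.48243; k_eq = 2.0728 N/mm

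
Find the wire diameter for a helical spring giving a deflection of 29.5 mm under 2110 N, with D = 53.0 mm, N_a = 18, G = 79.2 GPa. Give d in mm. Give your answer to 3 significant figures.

Required rate k = F/δ = 2110/29.5 = 71.525 N/mm
d = (8D³N_a·k / G)^(1/4) = (8·53.0³·18·71.525 / (79.2×10³))^0.25
  = (19361)^0.25 = 11.7959 mm

11.8 mm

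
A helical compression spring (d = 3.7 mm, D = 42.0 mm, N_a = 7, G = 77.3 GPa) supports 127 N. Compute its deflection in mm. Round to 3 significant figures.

36.4 mm

k = Gd⁴/(8D³N_a) = (77.3×10³)(3.7⁴)/(8·42.0³·7) = 3.4918 N/mm
δ = F/k = 127 / 3.4918 = 36.371 mm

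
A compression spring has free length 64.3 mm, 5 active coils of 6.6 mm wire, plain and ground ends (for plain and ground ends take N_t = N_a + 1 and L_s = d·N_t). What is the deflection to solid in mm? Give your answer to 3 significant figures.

N_t = 6; L_s = 6.6·6 = 39.6 mm
δ_solid = L₀ − L_s = 64.3 − 39.6 = 24.7 mm

24.7 mm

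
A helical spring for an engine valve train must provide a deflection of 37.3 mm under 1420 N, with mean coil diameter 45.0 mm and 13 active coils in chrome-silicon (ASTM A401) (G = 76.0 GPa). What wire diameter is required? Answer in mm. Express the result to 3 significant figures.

8.30 mm

Required rate k = F/δ = 1420/37.3 = 38.07 N/mm
d = (8D³N_a·k / G)^(1/4) = (8·45.0³·13·38.07 / (76.0×10³))^0.25
  = (4747.2)^0.25 = 8.3006 mm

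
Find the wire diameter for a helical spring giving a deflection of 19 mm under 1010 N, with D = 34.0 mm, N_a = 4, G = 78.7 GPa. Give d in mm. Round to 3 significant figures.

5.40 mm

Required rate k = F/δ = 1010/19 = 53.158 N/mm
d = (8D³N_a·k / G)^(1/4) = (8·34.0³·4·53.158 / (78.7×10³))^0.25
  = (849.53)^0.25 = 5.3988 mm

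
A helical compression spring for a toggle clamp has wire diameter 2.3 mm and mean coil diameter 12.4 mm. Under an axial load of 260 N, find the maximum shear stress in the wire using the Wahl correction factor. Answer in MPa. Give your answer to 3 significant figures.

Spring index C = D/d = 12.4/2.3 = 5.3913
K_W = (4C−1)/(4C−4) + 0.615/C = 20.565/17.565 + 0.1141 = 1.2849
τ₀ = 8FD/(πd³) = 8·260·12.4/(π·2.3³) = 25792/38.224 = 674.76 MPa
τ_max = K·τ₀ = 1.2849 × 674.76 = 866.98 MPa

867 MPa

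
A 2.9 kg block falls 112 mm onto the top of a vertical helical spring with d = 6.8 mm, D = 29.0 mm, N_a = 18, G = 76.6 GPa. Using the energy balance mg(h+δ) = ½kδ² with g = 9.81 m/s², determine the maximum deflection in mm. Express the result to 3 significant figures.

12.3 mm

k = Gd⁴/(8D³N_a) = (76.6×10³)(6.8⁴)/(8·29.0³·18) = 46.635 N/mm
W = mg = 2.9 × 9.81 = 28.449 N
½kδ² − Wδ − Wh = 0 → δ = (W + √(W² + 2kWh))/k
δ = (28.449 + √(809.35 + 297182))/46.635 = (28.449 + 545.89)/46.635 = 12.316 mm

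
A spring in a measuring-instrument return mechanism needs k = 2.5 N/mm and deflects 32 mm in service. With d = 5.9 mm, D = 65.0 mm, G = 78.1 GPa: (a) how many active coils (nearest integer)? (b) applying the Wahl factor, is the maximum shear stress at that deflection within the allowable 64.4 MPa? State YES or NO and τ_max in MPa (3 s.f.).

N_a = Gd⁴/(8D³k) = (78.1×10³)(5.9⁴)/(8·65.0³·2.5) = 17.23 → N_a = 17
Actual rate k = Gd⁴/(8D³·17) = 2.5338 N/mm
Working load F = kδ = 2.5338·32 = 81.083 N
C = 65.0/5.9 = 11.0169; K_W = (4C−1)/(4C−4)+0.615/C = 1.1307
τ_max = K_W·8FD/(πd³) = 1.1307·65.347 = 73.888 MPa
τ_max > 64.4 MPa → exceeds allowable

(a) 17 coils; (b) NO, τ_max = 73.9 MPa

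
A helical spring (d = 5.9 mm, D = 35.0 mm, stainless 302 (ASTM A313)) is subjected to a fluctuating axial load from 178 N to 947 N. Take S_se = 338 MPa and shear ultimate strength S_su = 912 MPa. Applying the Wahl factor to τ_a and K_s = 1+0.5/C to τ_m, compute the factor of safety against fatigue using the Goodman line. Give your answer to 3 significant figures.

C = D/d = 35.0/5.9 = 5.9322; K_W = (4C−1)/(4C−4)+0.615/C = 1.2557; K_s = 1+0.5/C = 1.0843
F_a = (F_max−F_min)/2 = 384.5 N; F_m = (F_max+F_min)/2 = 562.5 N
τ_a = K_W·8F_aD/(πd³) = 1.2557 × 166.86 = 209.53 MPa
τ_m = K_s·8F_mD/(πd³) = 1.0843 × 244.1 = 264.68 MPa
Goodman: 1/n_f = τ_a/S_se + τ_m/S_su = 209.53/338 + 264.68/912 = 0.61991 + 0.29022 = 0.91013
n_f = 1/0.91013 = 1.099

1.10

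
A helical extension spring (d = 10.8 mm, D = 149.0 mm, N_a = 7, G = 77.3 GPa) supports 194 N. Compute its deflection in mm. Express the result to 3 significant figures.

k = Gd⁴/(8D³N_a) = (77.3×10³)(10.8⁴)/(8·149.0³·7) = 5.6771 N/mm
δ = F/k = 194 / 5.6771 = 34.172 mm

34.2 mm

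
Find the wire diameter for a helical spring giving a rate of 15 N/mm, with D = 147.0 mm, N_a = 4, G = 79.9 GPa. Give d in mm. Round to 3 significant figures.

d = (8D³N_a·k / G)^(1/4) = (8·147.0³·4·15 / (79.9×10³))^0.25
  = (19083)^0.25 = 11.7533 mm

11.8 mm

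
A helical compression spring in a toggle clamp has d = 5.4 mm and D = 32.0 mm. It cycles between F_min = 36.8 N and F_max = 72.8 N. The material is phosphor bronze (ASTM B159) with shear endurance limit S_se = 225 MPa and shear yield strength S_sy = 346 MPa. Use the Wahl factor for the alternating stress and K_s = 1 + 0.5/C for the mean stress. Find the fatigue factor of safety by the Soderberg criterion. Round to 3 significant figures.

7.10

C = D/d = 32.0/5.4 = 5.9259; K_W = (4C−1)/(4C−4)+0.615/C = 1.2560; K_s = 1+0.5/C = 1.0844
F_a = (F_max−F_min)/2 = 18 N; F_m = (F_max+F_min)/2 = 54.8 N
τ_a = K_W·8F_aD/(πd³) = 1.2560 × 9.315 = 11.7 MPa
τ_m = K_s·8F_mD/(πd³) = 1.0844 × 28.359 = 30.752 MPa
Soderberg: 1/n_f = τ_a/S_se + τ_m/S_sy = 11.7/225 + 30.752/346 = 0.05200 + 0.08888 = 0.14088
n_f = 1/0.14088 = 7.098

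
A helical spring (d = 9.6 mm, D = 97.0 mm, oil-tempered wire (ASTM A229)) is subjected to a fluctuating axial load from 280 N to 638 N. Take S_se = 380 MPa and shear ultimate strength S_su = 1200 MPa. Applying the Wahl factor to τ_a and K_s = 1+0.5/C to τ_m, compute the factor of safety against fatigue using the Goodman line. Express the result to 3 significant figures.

C = D/d = 97.0/9.6 = 10.1042; K_W = (4C−1)/(4C−4)+0.615/C = 1.1432; K_s = 1+0.5/C = 1.0495
F_a = (F_max−F_min)/2 = 179 N; F_m = (F_max+F_min)/2 = 459 N
τ_a = K_W·8F_aD/(πd³) = 1.1432 × 49.975 = 57.133 MPa
τ_m = K_s·8F_mD/(πd³) = 1.0495 × 128.15 = 134.49 MPa
Goodman: 1/n_f = τ_a/S_se + τ_m/S_su = 57.133/380 + 134.49/1200 = 0.15035 + 0.11207 = 0.26243
n_f = 1/0.26243 = 3.811

3.81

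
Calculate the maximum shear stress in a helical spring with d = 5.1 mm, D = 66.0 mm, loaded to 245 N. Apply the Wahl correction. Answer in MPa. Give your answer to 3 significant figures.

345 MPa

Spring index C = D/d = 66.0/5.1 = 12.9412
K_W = (4C−1)/(4C−4) + 0.615/C = 50.765/47.765 + 0.0475 = 1.1103
τ₀ = 8FD/(πd³) = 8·245·66.0/(π·5.1³) = 129360/416.74 = 310.41 MPa
τ_max = K·τ₀ = 1.1103 × 310.41 = 344.66 MPa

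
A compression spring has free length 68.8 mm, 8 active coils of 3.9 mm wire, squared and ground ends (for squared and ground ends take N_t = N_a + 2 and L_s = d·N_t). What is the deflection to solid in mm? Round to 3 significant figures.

N_t = 10; L_s = 3.9·10 = 39 mm
δ_solid = L₀ − L_s = 68.8 − 39 = 29.8 mm

29.8 mm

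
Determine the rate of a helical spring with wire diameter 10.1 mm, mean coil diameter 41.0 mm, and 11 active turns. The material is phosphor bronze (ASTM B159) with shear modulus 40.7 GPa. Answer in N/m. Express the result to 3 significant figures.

k = Gd⁴/(8D³N_a) = (40.7×10³ × 10.1⁴) / (8 × 41.0³ × 11)
  = 4.23526e+08 / 6.06505e+06 = 69.831 N/mm = 69831 N/m

69800 N/m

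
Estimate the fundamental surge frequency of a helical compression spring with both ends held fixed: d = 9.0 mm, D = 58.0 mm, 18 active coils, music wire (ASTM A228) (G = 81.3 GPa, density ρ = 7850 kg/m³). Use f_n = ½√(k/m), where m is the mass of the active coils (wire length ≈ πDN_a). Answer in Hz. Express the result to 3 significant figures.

k = Gd⁴/(8D³N_a) = (81.3×10³)(9.0⁴)/(8·58.0³·18) = 18.985 N/mm = 18985 N/m
Wire length L = πDN_a = π·58.0·18 = 3279.8 mm
m = ρ·(πd²/4)·L = 7850 × 63.617×10⁻⁶ m² × 3.2798 m = 1.6379 kg
f_n = ½√(k/m) = 0.5·√(18985/1.6379) = 0.5·√(11591) = 53.831 Hz

53.8 Hz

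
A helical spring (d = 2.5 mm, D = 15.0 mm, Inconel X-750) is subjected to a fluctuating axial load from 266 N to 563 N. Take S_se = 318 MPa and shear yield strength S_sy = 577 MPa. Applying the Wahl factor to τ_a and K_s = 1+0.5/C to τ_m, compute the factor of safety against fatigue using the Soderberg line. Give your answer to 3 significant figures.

0.300

C = D/d = 15.0/2.5 = 6.0000; K_W = (4C−1)/(4C−4)+0.615/C = 1.2525; K_s = 1+0.5/C = 1.0833
F_a = (F_max−F_min)/2 = 148.5 N; F_m = (F_max+F_min)/2 = 414.5 N
τ_a = K_W·8F_aD/(πd³) = 1.2525 × 363.03 = 454.69 MPa
τ_m = K_s·8F_mD/(πd³) = 1.0833 × 1013.3 = 1097.7 MPa
Soderberg: 1/n_f = τ_a/S_se + τ_m/S_sy = 454.69/318 + 1097.7/577 = 1.42984 + 1.90249 = 3.3323
n_f = 1/3.3323 = 0.3001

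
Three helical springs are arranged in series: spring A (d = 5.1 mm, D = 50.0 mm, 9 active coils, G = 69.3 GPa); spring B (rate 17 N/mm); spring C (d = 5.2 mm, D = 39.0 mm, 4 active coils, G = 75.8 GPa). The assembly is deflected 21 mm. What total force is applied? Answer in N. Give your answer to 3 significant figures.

73.7 N

k_A = Gd⁴/(8D³N_a) = (69.3×10³)(5.1⁴)/(8·50.0³·9) = 5.2092 N/mm
k_C = Gd⁴/(8D³N_a) = (75.8×10³)(5.2⁴)/(8·39.0³·4) = 29.197 N/mm
Series: 1/k_eq = 1/5.2092 + 1/17 + 1/29.197 = 0.28504; k_eq = 3.5083 N/mm
F = k_eq·δ = 3.5083·21 = 73.673 N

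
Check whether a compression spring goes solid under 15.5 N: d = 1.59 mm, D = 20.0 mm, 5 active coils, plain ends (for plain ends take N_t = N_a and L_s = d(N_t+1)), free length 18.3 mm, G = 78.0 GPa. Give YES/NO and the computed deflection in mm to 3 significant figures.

YES, δ = 9.95 mm

k = Gd⁴/(8D³N_a) = (78.0×10³)(1.59⁴)/(8·20.0³·5) = 1.5579 N/mm
N_t = 5; L_s = 1.59·6 = 9.54 mm; δ_solid = L₀ − L_s = 18.3 − 9.54 = 8.76 mm
δ = F/k = 15.5/1.5579 = 9.9494 mm
δ ≥ δ_solid → spring goes solid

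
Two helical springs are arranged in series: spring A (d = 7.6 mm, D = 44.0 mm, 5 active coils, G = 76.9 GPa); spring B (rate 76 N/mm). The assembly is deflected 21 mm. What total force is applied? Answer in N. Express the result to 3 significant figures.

794 N

k_A = Gd⁴/(8D³N_a) = (76.9×10³)(7.6⁴)/(8·44.0³·5) = 75.294 N/mm
Series: 1/k_eq = 1/75.294 + 1/76 = 0.026439; k_eq = 37.823 N/mm
F = k_eq·δ = 37.823·21 = 794.28 N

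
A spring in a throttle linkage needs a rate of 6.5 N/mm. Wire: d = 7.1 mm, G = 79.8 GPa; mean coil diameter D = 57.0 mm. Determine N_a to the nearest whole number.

N_a = Gd⁴/(8D³k) = (79.8×10³ × 7.1⁴)/(8 × 57.0³ × 6.5)
    = 2.02785e+08 / 9.63004e+06 = 21.06 → 21 coils

21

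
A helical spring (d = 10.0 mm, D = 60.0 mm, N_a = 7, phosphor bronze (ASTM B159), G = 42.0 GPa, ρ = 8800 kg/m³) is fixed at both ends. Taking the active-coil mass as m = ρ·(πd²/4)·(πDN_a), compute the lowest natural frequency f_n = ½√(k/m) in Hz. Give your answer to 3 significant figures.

k = Gd⁴/(8D³N_a) = (42.0×10³)(10.0⁴)/(8·60.0³·7) = 34.722 N/mm = 34722 N/m
Wire length L = πDN_a = π·60.0·7 = 1319.5 mm
m = ρ·(πd²/4)·L = 8800 × 78.54×10⁻⁶ m² × 1.3195 m = 0.91195 kg
f_n = ½√(k/m) = 0.5·√(34722/0.91195) = 0.5·√(38075) = 97.564 Hz

97.6 Hz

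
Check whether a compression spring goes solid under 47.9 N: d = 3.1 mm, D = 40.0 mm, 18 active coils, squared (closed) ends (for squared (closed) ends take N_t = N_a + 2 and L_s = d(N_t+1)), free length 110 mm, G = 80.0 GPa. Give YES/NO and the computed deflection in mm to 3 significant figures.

YES, δ = 59.8 mm

k = Gd⁴/(8D³N_a) = (80.0×10³)(3.1⁴)/(8·40.0³·18) = 0.80167 N/mm
N_t = 20; L_s = 3.1·21 = 65.1 mm; δ_solid = L₀ − L_s = 110 − 65.1 = 44.9 mm
δ = F/k = 47.9/0.80167 = 59.75 mm
δ ≥ δ_solid → spring goes solid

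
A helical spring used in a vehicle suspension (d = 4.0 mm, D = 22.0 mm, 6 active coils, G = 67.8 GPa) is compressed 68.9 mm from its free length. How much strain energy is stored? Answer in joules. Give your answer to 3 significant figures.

k = Gd⁴/(8D³N_a) = (67.8×10³)(4.0⁴)/(8·22.0³·6) = 33.959 N/mm
U = ½kδ² = 0.5 × 33.959 × 68.9² = 80606 N·mm = 80.606 J

80.6 J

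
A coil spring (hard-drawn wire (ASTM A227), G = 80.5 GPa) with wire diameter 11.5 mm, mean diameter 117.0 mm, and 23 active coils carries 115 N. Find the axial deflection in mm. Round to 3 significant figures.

k = Gd⁴/(8D³N_a) = (80.5×10³)(11.5⁴)/(8·117.0³·23) = 4.7776 N/mm
δ = F/k = 115 / 4.7776 = 24.071 mm

24.1 mm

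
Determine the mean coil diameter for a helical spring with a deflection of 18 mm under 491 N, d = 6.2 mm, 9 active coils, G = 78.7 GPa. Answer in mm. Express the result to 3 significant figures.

Required rate k = F/δ = 491/18 = 27.278 N/mm
D = (Gd⁴/(8N_a·k))^(1/3) = (78.7×10³·6.2⁴/(8·9·27.278))^(1/3)
  = (59210.7)^(1/3) = 38.9762 mm

39.0 mm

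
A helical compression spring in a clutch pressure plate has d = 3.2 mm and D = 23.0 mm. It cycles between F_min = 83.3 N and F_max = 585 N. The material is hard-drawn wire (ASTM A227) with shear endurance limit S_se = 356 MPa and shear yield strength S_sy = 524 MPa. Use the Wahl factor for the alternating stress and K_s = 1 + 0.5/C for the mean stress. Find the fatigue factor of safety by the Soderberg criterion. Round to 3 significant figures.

C = D/d = 23.0/3.2 = 7.1875; K_W = (4C−1)/(4C−4)+0.615/C = 1.2068; K_s = 1+0.5/C = 1.0696
F_a = (F_max−F_min)/2 = 250.85 N; F_m = (F_max+F_min)/2 = 334.15 N
τ_a = K_W·8F_aD/(πd³) = 1.2068 × 448.37 = 541.08 MPa
τ_m = K_s·8F_mD/(πd³) = 1.0696 × 597.25 = 638.8 MPa
Soderberg: 1/n_f = τ_a/S_se + τ_m/S_sy = 541.08/356 + 638.8/524 = 1.51988 + 1.21909 = 2.739
n_f = 1/2.739 = 0.3651

0.365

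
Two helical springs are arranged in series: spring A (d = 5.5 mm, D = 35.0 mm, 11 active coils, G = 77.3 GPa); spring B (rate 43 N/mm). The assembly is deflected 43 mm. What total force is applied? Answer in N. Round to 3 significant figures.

k_A = Gd⁴/(8D³N_a) = (77.3×10³)(5.5⁴)/(8·35.0³·11) = 18.748 N/mm
Series: 1/k_eq = 1/18.748 + 1/43 = 0.076596; k_eq = 13.055 N/mm
F = k_eq·δ = 13.055·43 = 561.39 N

561 N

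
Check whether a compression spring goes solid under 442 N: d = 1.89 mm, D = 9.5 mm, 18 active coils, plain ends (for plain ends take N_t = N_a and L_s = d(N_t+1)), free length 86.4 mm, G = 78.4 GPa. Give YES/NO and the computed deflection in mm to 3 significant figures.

k = Gd⁴/(8D³N_a) = (78.4×10³)(1.89⁴)/(8·9.5³·18) = 8.1027 N/mm
N_t = 18; L_s = 1.89·19 = 35.91 mm; δ_solid = L₀ − L_s = 86.4 − 35.91 = 50.49 mm
δ = F/k = 442/8.1027 = 54.55 mm
δ ≥ δ_solid → spring goes solid

YES, δ = 54.5 mm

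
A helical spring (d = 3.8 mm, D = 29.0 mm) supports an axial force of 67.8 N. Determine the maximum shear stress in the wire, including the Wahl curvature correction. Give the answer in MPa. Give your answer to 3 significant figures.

Spring index C = D/d = 29.0/3.8 = 7.6316
K_W = (4C−1)/(4C−4) + 0.615/C = 29.526/26.526 + 0.0806 = 1.1937
τ₀ = 8FD/(πd³) = 8·67.8·29.0/(π·3.8³) = 15729.6/172.39 = 91.247 MPa
τ_max = K·τ₀ = 1.1937 × 91.247 = 108.92 MPa

109 MPa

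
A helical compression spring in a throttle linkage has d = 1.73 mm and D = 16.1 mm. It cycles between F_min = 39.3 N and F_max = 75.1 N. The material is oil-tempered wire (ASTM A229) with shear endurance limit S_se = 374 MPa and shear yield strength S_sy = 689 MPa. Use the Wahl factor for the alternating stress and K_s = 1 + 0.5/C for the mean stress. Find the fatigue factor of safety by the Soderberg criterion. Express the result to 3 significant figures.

C = D/d = 16.1/1.73 = 9.3064; K_W = (4C−1)/(4C−4)+0.615/C = 1.1564; K_s = 1+0.5/C = 1.0537
F_a = (F_max−F_min)/2 = 17.9 N; F_m = (F_max+F_min)/2 = 57.2 N
τ_a = K_W·8F_aD/(πd³) = 1.1564 × 141.74 = 163.9 MPa
τ_m = K_s·8F_mD/(πd³) = 1.0537 × 452.92 = 477.26 MPa
Soderberg: 1/n_f = τ_a/S_se + τ_m/S_sy = 163.9/374 + 477.26/689 = 0.43824 + 0.69268 = 1.1309
n_f = 1/1.1309 = 0.8842

0.884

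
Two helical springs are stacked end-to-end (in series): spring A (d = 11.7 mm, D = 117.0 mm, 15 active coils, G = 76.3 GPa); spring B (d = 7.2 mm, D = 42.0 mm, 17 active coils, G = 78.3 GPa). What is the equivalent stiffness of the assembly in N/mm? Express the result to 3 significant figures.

k_A = Gd⁴/(8D³N_a) = (76.3×10³)(11.7⁴)/(8·117.0³·15) = 7.4392 N/mm
k_B = Gd⁴/(8D³N_a) = (78.3×10³)(7.2⁴)/(8·42.0³·17) = 20.884 N/mm
Series: 1/k_eq = 1/7.4392 + 1/20.884 = 0.18231; k_eq = 5.4853 N/mm

5.49 N/mm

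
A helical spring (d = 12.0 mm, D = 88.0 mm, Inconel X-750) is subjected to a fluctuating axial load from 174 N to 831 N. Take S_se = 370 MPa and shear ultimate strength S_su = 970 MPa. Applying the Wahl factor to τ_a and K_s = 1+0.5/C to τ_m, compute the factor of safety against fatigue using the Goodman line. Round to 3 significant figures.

C = D/d = 88.0/12.0 = 7.3333; K_W = (4C−1)/(4C−4)+0.615/C = 1.2023; K_s = 1+0.5/C = 1.0682
F_a = (F_max−F_min)/2 = 328.5 N; F_m = (F_max+F_min)/2 = 502.5 N
τ_a = K_W·8F_aD/(πd³) = 1.2023 × 42.6 = 51.218 MPa
τ_m = K_s·8F_mD/(πd³) = 1.0682 × 65.165 = 69.608 MPa
Goodman: 1/n_f = τ_a/S_se + τ_m/S_su = 51.218/370 + 69.608/970 = 0.13843 + 0.07176 = 0.21019
n_f = 1/0.21019 = 4.758

4.76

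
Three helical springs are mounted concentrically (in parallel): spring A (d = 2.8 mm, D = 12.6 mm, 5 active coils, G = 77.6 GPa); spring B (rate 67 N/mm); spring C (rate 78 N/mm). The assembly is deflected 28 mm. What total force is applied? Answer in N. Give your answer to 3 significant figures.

5730 N

k_A = Gd⁴/(8D³N_a) = (77.6×10³)(2.8⁴)/(8·12.6³·5) = 59.61 N/mm
Parallel: k_eq = 59.61 + 67 + 78 = 204.61 N/mm
F = k_eq·δ = 204.61·28 = 5729.1 N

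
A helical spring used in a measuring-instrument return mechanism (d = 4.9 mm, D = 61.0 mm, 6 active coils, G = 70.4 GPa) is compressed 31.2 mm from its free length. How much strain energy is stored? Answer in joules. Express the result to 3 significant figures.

1.81 J

k = Gd⁴/(8D³N_a) = (70.4×10³)(4.9⁴)/(8·61.0³·6) = 3.725 N/mm
U = ½kδ² = 0.5 × 3.725 × 31.2² = 1813 N·mm = 1.813 J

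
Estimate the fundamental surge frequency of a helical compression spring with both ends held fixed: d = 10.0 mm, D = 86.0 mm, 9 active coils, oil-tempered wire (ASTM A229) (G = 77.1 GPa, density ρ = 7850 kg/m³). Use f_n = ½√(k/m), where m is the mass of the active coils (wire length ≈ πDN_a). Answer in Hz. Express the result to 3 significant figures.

53.0 Hz

k = Gd⁴/(8D³N_a) = (77.1×10³)(10.0⁴)/(8·86.0³·9) = 16.836 N/mm = 16836 N/m
Wire length L = πDN_a = π·86.0·9 = 2431.6 mm
m = ρ·(πd²/4)·L = 7850 × 78.54×10⁻⁶ m² × 2.4316 m = 1.4992 kg
f_n = ½√(k/m) = 0.5·√(16836/1.4992) = 0.5·√(11230) = 52.986 Hz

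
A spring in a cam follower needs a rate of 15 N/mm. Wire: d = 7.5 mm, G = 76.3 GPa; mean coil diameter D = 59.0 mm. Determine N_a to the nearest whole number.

N_a = Gd⁴/(8D³k) = (76.3×10³ × 7.5⁴)/(8 × 59.0³ × 15)
    = 2.41418e+08 / 2.46455e+07 = 9.796 → 10 coils

10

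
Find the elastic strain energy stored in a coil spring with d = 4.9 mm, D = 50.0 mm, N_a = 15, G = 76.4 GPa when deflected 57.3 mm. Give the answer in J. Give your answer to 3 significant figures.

4.82 J

k = Gd⁴/(8D³N_a) = (76.4×10³)(4.9⁴)/(8·50.0³·15) = 2.9362 N/mm
U = ½kδ² = 0.5 × 2.9362 × 57.3² = 4820.2 N·mm = 4.8202 J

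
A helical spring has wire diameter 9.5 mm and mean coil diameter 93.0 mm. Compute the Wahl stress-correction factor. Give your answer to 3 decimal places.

1.148

C = D/d = 93.0/9.5 = 9.7895
K_W = (4C−1)/(4C−4) + 0.615/C = 38.158/35.158 + 0.0628 = 1.1482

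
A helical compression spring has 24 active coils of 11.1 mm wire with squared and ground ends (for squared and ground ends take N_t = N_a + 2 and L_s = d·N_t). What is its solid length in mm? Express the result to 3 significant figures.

289 mm

squared and ground ends: N_t = N_a + 2 = 24 + 2 = 26
L_s = d·N_t = 11.1 × 26 = 288.6 mm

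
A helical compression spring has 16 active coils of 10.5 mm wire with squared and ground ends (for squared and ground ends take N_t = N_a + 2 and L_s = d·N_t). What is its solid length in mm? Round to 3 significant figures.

squared and ground ends: N_t = N_a + 2 = 16 + 2 = 18
L_s = d·N_t = 10.5 × 18 = 189 mm

189 mm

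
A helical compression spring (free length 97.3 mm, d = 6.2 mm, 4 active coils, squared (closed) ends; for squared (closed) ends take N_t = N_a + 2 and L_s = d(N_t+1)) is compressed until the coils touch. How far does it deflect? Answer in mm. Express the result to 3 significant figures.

N_t = 6; L_s = 6.2·7 = 43.4 mm
δ_solid = L₀ − L_s = 97.3 − 43.4 = 53.9 mm

53.9 mm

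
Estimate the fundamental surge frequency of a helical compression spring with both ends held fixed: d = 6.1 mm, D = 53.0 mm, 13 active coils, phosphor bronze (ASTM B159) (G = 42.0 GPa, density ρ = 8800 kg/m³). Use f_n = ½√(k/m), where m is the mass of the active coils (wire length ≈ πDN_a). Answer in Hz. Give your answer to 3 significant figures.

k = Gd⁴/(8D³N_a) = (42.0×10³)(6.1⁴)/(8·53.0³·13) = 3.7558 N/mm = 3755.8 N/m
Wire length L = πDN_a = π·53.0·13 = 2164.6 mm
m = ρ·(πd²/4)·L = 8800 × 29.225×10⁻⁶ m² × 2.1646 m = 0.55667 kg
f_n = ½√(k/m) = 0.5·√(3755.8/0.55667) = 0.5·√(6746.9) = 41.07 Hz

41.1 Hz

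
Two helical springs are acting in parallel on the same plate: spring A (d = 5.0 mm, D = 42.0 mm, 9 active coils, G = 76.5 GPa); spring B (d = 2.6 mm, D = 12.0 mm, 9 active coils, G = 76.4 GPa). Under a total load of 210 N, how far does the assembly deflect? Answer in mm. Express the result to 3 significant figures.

k_A = Gd⁴/(8D³N_a) = (76.5×10³)(5.0⁴)/(8·42.0³·9) = 8.9632 N/mm
k_B = Gd⁴/(8D³N_a) = (76.4×10³)(2.6⁴)/(8·12.0³·9) = 28.061 N/mm
Parallel: k_eq = 8.9632 + 28.061 = 37.025 N/mm
δ = F/k_eq = 210/37.025 = 5.6719 mm

5.67 mm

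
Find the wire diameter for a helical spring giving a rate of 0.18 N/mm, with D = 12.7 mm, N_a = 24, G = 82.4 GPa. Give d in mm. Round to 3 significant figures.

d = (8D³N_a·k / G)^(1/4) = (8·12.7³·24·0.18 / (82.4×10³))^0.25
  = (0.85913)^0.25 = 0.9628 mm

0.963 mm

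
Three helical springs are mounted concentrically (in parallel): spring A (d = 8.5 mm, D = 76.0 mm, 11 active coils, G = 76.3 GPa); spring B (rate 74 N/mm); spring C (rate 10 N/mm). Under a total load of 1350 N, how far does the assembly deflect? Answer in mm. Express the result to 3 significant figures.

k_A = Gd⁴/(8D³N_a) = (76.3×10³)(8.5⁴)/(8·76.0³·11) = 10.31 N/mm
Parallel: k_eq = 10.31 + 74 + 10 = 94.31 N/mm
δ = F/k_eq = 1350/94.31 = 14.314 mm

14.3 mm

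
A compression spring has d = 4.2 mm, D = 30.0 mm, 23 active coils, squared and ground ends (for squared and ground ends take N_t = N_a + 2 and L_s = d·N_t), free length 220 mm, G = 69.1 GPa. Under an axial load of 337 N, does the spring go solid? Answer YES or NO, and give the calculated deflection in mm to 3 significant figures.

NO, δ = 77.9 mm

k = Gd⁴/(8D³N_a) = (69.1×10³)(4.2⁴)/(8·30.0³·23) = 4.3281 N/mm
N_t = 25; L_s = 4.2·25 = 105 mm; δ_solid = L₀ − L_s = 220 − 105 = 115 mm
δ = F/k = 337/4.3281 = 77.864 mm
δ < δ_solid → spring does not go solid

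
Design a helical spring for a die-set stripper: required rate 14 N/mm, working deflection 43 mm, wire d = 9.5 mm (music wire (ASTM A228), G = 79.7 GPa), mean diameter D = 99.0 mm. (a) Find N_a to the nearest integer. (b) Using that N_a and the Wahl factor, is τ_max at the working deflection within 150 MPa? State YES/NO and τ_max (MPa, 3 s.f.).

(a) 6 coils; (b) NO, τ_max = 201 MPa

N_a = Gd⁴/(8D³k) = (79.7×10³)(9.5⁴)/(8·99.0³·14) = 5.974 → N_a = 6
Actual rate k = Gd⁴/(8D³·6) = 13.938 N/mm
Working load F = kδ = 13.938·43 = 599.34 N
C = 99.0/9.5 = 10.4211; K_W = (4C−1)/(4C−4)+0.615/C = 1.1386
τ_max = K_W·8FD/(πd³) = 1.1386·176.23 = 200.66 MPa
τ_max > 150 MPa → exceeds allowable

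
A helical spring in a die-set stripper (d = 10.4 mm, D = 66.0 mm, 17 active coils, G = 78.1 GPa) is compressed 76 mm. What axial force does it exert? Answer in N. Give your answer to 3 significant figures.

1780 N

k = Gd⁴/(8D³N_a) = (78.1×10³)(10.4⁴)/(8·66.0³·17) = 23.368 N/mm
F = k·δ = 23.368 × 76 = 1775.9 N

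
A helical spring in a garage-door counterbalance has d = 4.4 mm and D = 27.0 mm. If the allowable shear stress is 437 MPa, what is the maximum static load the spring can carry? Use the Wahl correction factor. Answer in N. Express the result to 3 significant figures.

434 N

C = D/d = 27.0/4.4 = 6.1364
K_W = (4C−1)/(4C−4) + 0.615/C = 23.545/20.545 + 0.1002 = 1.2462
τ_max = K·8FD/(πd³) → F_max = τ_allow·πd³/(8DK)
F_max = 437·π·4.4³/(8·27.0·1.2462) = 1.1695e+05/269.19 = 434.44 N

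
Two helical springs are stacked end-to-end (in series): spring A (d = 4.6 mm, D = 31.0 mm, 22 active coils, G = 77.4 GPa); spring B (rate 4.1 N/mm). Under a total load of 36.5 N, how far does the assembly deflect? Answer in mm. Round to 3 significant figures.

k_A = Gd⁴/(8D³N_a) = (77.4×10³)(4.6⁴)/(8·31.0³·22) = 6.6096 N/mm
Series: 1/k_eq = 1/6.6096 + 1/4.1 = 0.3952; k_eq = 2.5304 N/mm
δ = F/k_eq = 36.5/2.5304 = 14.425 mm

14.4 mm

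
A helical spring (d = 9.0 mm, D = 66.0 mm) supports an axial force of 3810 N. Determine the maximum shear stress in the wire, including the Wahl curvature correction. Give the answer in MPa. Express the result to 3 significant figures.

Spring index C = D/d = 66.0/9.0 = 7.3333
K_W = (4C−1)/(4C−4) + 0.615/C = 28.333/25.333 + 0.0839 = 1.2023
τ₀ = 8FD/(πd³) = 8·3810·66.0/(π·9.0³) = 2.01168e+06/2290.2 = 878.38 MPa
τ_max = K·τ₀ = 1.2023 × 878.38 = 1056.1 MPa

1060 MPa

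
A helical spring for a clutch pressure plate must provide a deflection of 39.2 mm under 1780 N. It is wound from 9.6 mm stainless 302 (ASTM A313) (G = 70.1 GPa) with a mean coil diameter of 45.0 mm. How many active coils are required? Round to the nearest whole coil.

Required rate k = F/δ = 1780/39.2 = 45.408 N/mm
N_a = Gd⁴/(8D³k) = (70.1×10³ × 9.6⁴)/(8 × 45.0³ × 45.408)
    = 5.95392e+08 / 3.31026e+07 = 17.99 → 18 coils

18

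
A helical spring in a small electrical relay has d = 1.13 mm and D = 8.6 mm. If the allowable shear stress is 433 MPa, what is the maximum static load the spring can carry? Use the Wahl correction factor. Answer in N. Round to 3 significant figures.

C = D/d = 8.6/1.13 = 7.6106
K_W = (4C−1)/(4C−4) + 0.615/C = 29.442/26.442 + 0.0808 = 1.1943
τ_max = K·8FD/(πd³) → F_max = τ_allow·πd³/(8DK)
F_max = 433·π·1.13³/(8·8.6·1.1943) = 1962.8/82.165 = 23.888 N

23.9 N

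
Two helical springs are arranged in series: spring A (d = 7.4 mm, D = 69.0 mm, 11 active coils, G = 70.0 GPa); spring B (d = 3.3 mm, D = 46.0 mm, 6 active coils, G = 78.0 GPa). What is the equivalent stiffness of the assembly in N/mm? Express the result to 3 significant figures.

k_A = Gd⁴/(8D³N_a) = (70.0×10³)(7.4⁴)/(8·69.0³·11) = 7.261 N/mm
k_B = Gd⁴/(8D³N_a) = (78.0×10³)(3.3⁴)/(8·46.0³·6) = 1.9799 N/mm
Series: 1/k_eq = 1/7.261 + 1/1.9799 = 0.64281; k_eq = 1.5557 N/mm

1.56 N/mm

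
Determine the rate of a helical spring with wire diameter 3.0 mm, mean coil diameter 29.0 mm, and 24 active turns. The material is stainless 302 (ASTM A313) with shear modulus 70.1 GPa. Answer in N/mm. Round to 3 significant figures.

1.21 N/mm

k = Gd⁴/(8D³N_a) = (70.1×10³ × 3.0⁴) / (8 × 29.0³ × 24)
  = 5.6781e+06 / 4.68269e+06 = 1.2126 N/mm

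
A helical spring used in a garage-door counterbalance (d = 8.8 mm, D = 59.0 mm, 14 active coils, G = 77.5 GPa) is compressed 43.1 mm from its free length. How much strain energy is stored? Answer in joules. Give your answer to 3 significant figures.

k = Gd⁴/(8D³N_a) = (77.5×10³)(8.8⁴)/(8·59.0³·14) = 20.205 N/mm
U = ½kδ² = 0.5 × 20.205 × 43.1² = 18766 N·mm = 18.766 J

18.8 J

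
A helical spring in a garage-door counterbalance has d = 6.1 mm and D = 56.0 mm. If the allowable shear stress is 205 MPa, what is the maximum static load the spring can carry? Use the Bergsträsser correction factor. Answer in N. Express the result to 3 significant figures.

C = D/d = 56.0/6.1 = 9.1803
K_B = (4C+2)/(4C−3) = 38.721/33.721 = 1.1483
τ_max = K·8FD/(πd³) → F_max = τ_allow·πd³/(8DK)
F_max = 205·π·6.1³/(8·56.0·1.1483) = 1.4618e+05/514.43 = 284.16 N

284 N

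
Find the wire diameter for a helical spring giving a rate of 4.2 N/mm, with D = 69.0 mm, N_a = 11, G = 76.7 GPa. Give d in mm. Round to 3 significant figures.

d = (8D³N_a·k / G)^(1/4) = (8·69.0³·11·4.2 / (76.7×10³))^0.25
  = (1583)^0.25 = 6.3077 mm

6.31 mm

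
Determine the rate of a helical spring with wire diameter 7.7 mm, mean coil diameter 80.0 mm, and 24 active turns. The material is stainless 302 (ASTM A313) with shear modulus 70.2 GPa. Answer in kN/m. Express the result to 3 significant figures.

2.51 kN/m

k = Gd⁴/(8D³N_a) = (70.2×10³ × 7.7⁴) / (8 × 80.0³ × 24)
  = 2.46774e+08 / 9.8304e+07 = 2.5103 N/mm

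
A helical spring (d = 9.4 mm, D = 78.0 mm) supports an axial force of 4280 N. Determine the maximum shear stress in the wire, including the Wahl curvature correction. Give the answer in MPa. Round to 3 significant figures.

1200 MPa

Spring index C = D/d = 78.0/9.4 = 8.2979
K_W = (4C−1)/(4C−4) + 0.615/C = 32.191/29.191 + 0.0741 = 1.1769
τ₀ = 8FD/(πd³) = 8·4280·78.0/(π·9.4³) = 2.67072e+06/2609.4 = 1023.5 MPa
τ_max = K·τ₀ = 1.1769 × 1023.5 = 1204.6 MPa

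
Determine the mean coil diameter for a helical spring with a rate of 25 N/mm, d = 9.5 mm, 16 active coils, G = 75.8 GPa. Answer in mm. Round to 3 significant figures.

D = (Gd⁴/(8N_a·k))^(1/3) = (75.8×10³·9.5⁴/(8·16·25))^(1/3)
  = (192936)^(1/3) = 57.7836 mm

57.8 mm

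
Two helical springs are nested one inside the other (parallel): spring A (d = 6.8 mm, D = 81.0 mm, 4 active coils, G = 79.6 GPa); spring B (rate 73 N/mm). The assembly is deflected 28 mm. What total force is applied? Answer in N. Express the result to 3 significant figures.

2320 N

k_A = Gd⁴/(8D³N_a) = (79.6×10³)(6.8⁴)/(8·81.0³·4) = 10.008 N/mm
Parallel: k_eq = 10.008 + 73 = 83.008 N/mm
F = k_eq·δ = 83.008·28 = 2324.2 N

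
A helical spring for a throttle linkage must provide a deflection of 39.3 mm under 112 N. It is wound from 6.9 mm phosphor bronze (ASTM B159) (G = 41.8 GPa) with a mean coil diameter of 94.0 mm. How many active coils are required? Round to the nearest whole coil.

5

Required rate k = F/δ = 112/39.3 = 2.8499 N/mm
N_a = Gd⁴/(8D³k) = (41.8×10³ × 6.9⁴)/(8 × 94.0³ × 2.8499)
    = 9.47486e+07 / 1.89365e+07 = 5.003 → 5 coils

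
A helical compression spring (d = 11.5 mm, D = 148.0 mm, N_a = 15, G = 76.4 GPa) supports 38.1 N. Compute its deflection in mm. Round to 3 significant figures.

11.1 mm

k = Gd⁴/(8D³N_a) = (76.4×10³)(11.5⁴)/(8·148.0³·15) = 3.4349 N/mm
δ = F/k = 38.1 / 3.4349 = 11.092 mm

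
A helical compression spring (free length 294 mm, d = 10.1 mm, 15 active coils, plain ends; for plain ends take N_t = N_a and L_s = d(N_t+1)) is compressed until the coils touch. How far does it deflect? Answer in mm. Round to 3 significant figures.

N_t = 15; L_s = 10.1·16 = 161.6 mm
δ_solid = L₀ − L_s = 294 − 161.6 = 132.4 mm

132 mm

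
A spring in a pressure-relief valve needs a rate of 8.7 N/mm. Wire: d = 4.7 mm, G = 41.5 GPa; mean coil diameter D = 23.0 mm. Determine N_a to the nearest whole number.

N_a = Gd⁴/(8D³k) = (41.5×10³ × 4.7⁴)/(8 × 23.0³ × 8.7)
    = 2.02507e+07 / 846823 = 23.91 → 24 coils

24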